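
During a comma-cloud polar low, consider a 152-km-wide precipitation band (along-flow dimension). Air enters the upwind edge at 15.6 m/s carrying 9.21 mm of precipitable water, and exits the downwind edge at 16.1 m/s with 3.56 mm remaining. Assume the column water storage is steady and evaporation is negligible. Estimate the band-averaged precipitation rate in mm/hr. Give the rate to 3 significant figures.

R ≈ 2.05 mm/hr

Column moisture flux per unit crosswind length is F = V × PW.
Inflow: F_in = 15.6 × 9.21 = 143.676 mm·m/s
Outflow: F_out = 16.1 × 3.56 = 57.316 mm·m/s
Steady-state rate R = (F_in − F_out)/L = (143.676 − 57.316) / 152000 m = 5.682e-04 mm/s.
R = 5.682e-04 × 3600 = 2.05 mm/hr.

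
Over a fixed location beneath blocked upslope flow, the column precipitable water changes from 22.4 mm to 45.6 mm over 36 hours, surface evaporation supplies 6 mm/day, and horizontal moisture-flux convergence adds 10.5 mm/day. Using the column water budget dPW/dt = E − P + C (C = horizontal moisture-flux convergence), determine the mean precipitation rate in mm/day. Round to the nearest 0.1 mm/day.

P ≈ 1.0 mm/day

dPW/dt = (45.6 − 22.4) mm / (36/24 day) = +15.467 mm/day.
P = E + C − dPW/dt = 6 + (10.5) − (+15.467) = 1.0 mm/day.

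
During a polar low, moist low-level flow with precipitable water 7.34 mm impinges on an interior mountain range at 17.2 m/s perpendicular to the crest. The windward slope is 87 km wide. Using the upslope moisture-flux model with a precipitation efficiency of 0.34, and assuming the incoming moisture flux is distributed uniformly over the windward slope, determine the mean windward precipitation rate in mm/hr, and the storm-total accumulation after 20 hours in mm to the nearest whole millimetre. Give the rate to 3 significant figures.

R ≈ 1.78 mm/hr; total ≈ 36 mm

Incoming column moisture flux per unit ridge length: F = V × PW = 17.2 × 7.34 = 126.248 mm·m/s.
Spread over the 87 km slope with efficiency ε = 0.34: R = ε·F/W = 0.34 × 126.248 / 87000 m = 4.934e-04 mm/s.
R = 4.934e-04 × 3600 = 1.78 mm/hr.
Over 20 h: total = 1.78 × 20 = 35.6 ≈ 36 mm.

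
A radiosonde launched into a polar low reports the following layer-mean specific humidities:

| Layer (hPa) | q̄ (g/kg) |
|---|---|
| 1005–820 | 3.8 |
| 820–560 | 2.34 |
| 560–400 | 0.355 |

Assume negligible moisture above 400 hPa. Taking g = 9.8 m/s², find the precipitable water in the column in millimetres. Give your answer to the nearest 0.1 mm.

PW ≈ 14.0 mm

Precipitable water is the column-integrated vapour mass per unit area: PW = (1/g) Σ q̄ Δp, with q in kg/kg and Δp in Pa (1 kg/m² of water = 1 mm).
Layer 1005–820 hPa: Δp = 185 hPa = 18500 Pa, q̄ = 0.0038 kg/kg → 0.0038 × 18500 / 9.8 = 7.17 mm
Layer 820–560 hPa: Δp = 260 hPa = 26000 Pa, q̄ = 0.00234 kg/kg → 0.00234 × 26000 / 9.8 = 6.21 mm
Layer 560–400 hPa: Δp = 160 hPa = 16000 Pa, q̄ = 0.000355 kg/kg → 0.000355 × 16000 / 9.8 = 0.58 mm
PW = 7.17 + 6.21 + 0.58 = 13.96 ≈ 14.0 mm.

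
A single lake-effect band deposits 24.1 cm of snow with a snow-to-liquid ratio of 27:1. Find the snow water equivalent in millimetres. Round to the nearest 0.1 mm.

SWE = snow depth / ratio = 24.1 cm / 27 = 0.893 cm = 8.9 mm.

SWE ≈ 8.9 mm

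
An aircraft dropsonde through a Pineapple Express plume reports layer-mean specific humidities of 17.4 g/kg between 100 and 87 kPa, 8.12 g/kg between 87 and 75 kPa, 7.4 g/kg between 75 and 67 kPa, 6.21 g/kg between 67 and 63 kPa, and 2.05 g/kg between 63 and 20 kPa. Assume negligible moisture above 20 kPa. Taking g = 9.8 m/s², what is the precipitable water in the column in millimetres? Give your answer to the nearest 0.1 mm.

Precipitable water is the column-integrated vapour mass per unit area: PW = (1/g) Σ q̄ Δp, with q in kg/kg and Δp in Pa (1 kg/m² of water = 1 mm).
Layer 100–87 kPa: Δp = 130 hPa = 13000 Pa, q̄ = 0.0174 kg/kg → 0.0174 × 13000 / 9.8 = 23.08 mm
Layer 87–75 kPa: Δp = 120 hPa = 12000 Pa, q̄ = 0.00812 kg/kg → 0.00812 × 12000 / 9.8 = 9.94 mm
Layer 75–67 kPa: Δp = 80 hPa = 8000 Pa, q̄ = 0.0074 kg/kg → 0.0074 × 8000 / 9.8 = 6.04 mm
Layer 67–63 kPa: Δp = 40 hPa = 4000 Pa, q̄ = 0.00621 kg/kg → 0.00621 × 4000 / 9.8 = 2.53 mm
Layer 63–20 kPa: Δp = 430 hPa = 43000 Pa, q̄ = 0.00205 kg/kg → 0.00205 × 43000 / 9.8 = 8.99 mm
PW = 23.08 + 9.94 + 6.04 + 2.53 + 8.99 = 50.58 ≈ 50.6 mm.

PW ≈ 50.6 mm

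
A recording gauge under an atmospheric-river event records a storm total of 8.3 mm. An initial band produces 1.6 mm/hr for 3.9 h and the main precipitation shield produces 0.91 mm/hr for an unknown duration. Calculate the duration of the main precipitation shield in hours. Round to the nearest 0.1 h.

duration ≈ 2.3 h

Known phases: 1.6 × 3.9 = 6.24 mm.
Remaining depth = 8.3 − 6.24 = 2.06 mm.
Duration = 2.06 / 0.91 = 2.3 h.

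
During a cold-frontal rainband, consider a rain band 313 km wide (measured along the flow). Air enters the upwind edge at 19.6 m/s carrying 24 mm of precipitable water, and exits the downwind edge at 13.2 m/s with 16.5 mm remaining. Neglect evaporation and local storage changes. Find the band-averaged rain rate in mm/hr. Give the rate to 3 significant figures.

R ≈ 2.91 mm/hr

Column moisture flux per unit crosswind length is F = V × PW.
Inflow: F_in = 19.6 × 24 = 470.4 mm·m/s
Outflow: F_out = 13.2 × 16.5 = 217.8 mm·m/s
Steady-state rate R = (F_in − F_out)/L = (470.4 − 217.8) / 313000 m = 8.070e-04 mm/s.
R = 8.070e-04 × 3600 = 2.91 mm/hr.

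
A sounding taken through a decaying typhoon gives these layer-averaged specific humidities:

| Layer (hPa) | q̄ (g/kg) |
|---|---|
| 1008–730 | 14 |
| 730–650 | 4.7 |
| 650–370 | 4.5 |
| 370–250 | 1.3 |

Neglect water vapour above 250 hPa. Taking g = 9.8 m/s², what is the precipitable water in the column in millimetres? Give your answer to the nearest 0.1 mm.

PW ≈ 58.0 mm

Precipitable water is the column-integrated vapour mass per unit area: PW = (1/g) Σ q̄ Δp, with q in kg/kg and Δp in Pa (1 kg/m² of water = 1 mm).
Layer 1008–730 hPa: Δp = 278 hPa = 27800 Pa, q̄ = 0.014 kg/kg → 0.014 × 27800 / 9.8 = 39.71 mm
Layer 730–650 hPa: Δp = 80 hPa = 8000 Pa, q̄ = 0.0047 kg/kg → 0.0047 × 8000 / 9.8 = 3.84 mm
Layer 650–370 hPa: Δp = 280 hPa = 28000 Pa, q̄ = 0.0045 kg/kg → 0.0045 × 28000 / 9.8 = 12.86 mm
Layer 370–250 hPa: Δp = 120 hPa = 12000 Pa, q̄ = 0.0013 kg/kg → 0.0013 × 12000 / 9.8 = 1.59 mm
PW = 39.71 + 3.84 + 12.86 + 1.59 = 58.00 ≈ 58.0 mm.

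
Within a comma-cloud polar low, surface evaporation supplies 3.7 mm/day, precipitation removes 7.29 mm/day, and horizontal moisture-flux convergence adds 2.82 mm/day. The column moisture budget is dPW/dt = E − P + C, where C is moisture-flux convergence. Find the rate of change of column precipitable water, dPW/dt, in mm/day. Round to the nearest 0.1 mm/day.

dPW/dt ≈ -0.8 mm/day

dPW/dt = E − P + C = 3.7 − 7.29 + (2.82) = -0.8 mm/day.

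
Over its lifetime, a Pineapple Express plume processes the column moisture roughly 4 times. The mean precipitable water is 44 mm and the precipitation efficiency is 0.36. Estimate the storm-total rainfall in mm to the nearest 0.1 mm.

rainfall ≈ 63.4 mm

Each cycle deposits ε × PW = 0.36 × 44 = 15.84 mm.
Over 4 cycles: 4 × 15.84 = 63.4 mm.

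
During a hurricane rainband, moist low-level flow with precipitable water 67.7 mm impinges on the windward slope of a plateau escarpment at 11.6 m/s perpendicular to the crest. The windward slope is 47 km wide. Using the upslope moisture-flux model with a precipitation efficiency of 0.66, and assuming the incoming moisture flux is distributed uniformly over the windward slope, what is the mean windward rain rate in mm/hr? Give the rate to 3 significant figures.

R ≈ 39.7 mm/hr

Incoming column moisture flux per unit ridge length: F = V × PW = 11.6 × 67.7 = 785.32 mm·m/s.
Spread over the 47 km slope with efficiency ε = 0.66: R = ε·F/W = 0.66 × 785.32 / 47000 m = 1.103e-02 mm/s.
R = 1.103e-02 × 3600 = 39.7 mm/hr.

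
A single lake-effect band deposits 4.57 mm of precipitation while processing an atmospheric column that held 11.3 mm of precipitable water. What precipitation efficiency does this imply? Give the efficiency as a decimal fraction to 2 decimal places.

ε = precipitation / PW = 4.57 / 11.3 = 0.40.

ε ≈ 0.40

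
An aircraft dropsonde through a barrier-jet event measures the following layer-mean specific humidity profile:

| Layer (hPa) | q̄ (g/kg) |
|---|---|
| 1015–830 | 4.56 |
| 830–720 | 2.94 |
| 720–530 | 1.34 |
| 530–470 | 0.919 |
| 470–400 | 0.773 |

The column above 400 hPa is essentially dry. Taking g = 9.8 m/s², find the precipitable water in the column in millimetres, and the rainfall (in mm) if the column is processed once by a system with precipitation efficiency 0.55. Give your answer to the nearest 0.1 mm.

PW ≈ 15.6 mm; rainfall ≈ 8.6 mm

Precipitable water is the column-integrated vapour mass per unit area: PW = (1/g) Σ q̄ Δp, with q in kg/kg and Δp in Pa (1 kg/m² of water = 1 mm).
Layer 1015–830 hPa: Δp = 185 hPa = 18500 Pa, q̄ = 0.00456 kg/kg → 0.00456 × 18500 / 9.8 = 8.61 mm
Layer 830–720 hPa: Δp = 110 hPa = 11000 Pa, q̄ = 0.00294 kg/kg → 0.00294 × 11000 / 9.8 = 3.30 mm
Layer 720–530 hPa: Δp = 190 hPa = 19000 Pa, q̄ = 0.00134 kg/kg → 0.00134 × 19000 / 9.8 = 2.60 mm
Layer 530–470 hPa: Δp = 60 hPa = 6000 Pa, q̄ = 0.000919 kg/kg → 0.000919 × 6000 / 9.8 = 0.56 mm
Layer 470–400 hPa: Δp = 70 hPa = 7000 Pa, q̄ = 0.000773 kg/kg → 0.000773 × 7000 / 9.8 = 0.55 mm
PW = 8.61 + 3.30 + 2.60 + 0.56 + 0.55 = 15.62 ≈ 15.6 mm.
Rainfall = ε × PW = 0.55 × 15.6 = 8.6 mm.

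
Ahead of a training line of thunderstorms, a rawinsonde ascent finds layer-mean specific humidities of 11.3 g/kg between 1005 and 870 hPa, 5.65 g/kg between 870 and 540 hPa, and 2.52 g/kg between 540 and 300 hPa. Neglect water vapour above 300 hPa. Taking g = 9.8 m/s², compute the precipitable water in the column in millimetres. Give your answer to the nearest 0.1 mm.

Precipitable water is the column-integrated vapour mass per unit area: PW = (1/g) Σ q̄ Δp, with q in kg/kg and Δp in Pa (1 kg/m² of water = 1 mm).
Layer 1005–870 hPa: Δp = 135 hPa = 13500 Pa, q̄ = 0.0113 kg/kg → 0.0113 × 13500 / 9.8 = 15.57 mm
Layer 870–540 hPa: Δp = 330 hPa = 33000 Pa, q̄ = 0.00565 kg/kg → 0.00565 × 33000 / 9.8 = 19.03 mm
Layer 540–300 hPa: Δp = 240 hPa = 24000 Pa, q̄ = 0.00252 kg/kg → 0.00252 × 24000 / 9.8 = 6.17 mm
PW = 15.57 + 19.03 + 6.17 = 40.77 ≈ 40.8 mm.

PW ≈ 40.8 mm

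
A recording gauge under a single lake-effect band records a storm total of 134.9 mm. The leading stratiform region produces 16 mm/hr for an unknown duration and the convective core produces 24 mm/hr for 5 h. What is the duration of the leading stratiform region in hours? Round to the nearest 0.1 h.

Known phases: 24 × 5 = 120 mm.
Remaining depth = 134.9 − 120 = 14.9 mm.
Duration = 14.9 / 16 = 0.9 h.

duration ≈ 0.9 h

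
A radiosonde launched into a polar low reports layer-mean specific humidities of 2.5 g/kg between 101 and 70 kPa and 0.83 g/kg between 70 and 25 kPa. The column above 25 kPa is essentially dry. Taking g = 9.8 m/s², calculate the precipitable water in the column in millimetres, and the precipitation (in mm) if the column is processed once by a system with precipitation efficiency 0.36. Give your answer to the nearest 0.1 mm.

PW ≈ 11.7 mm; precipitation ≈ 4.2 mm

Precipitable water is the column-integrated vapour mass per unit area: PW = (1/g) Σ q̄ Δp, with q in kg/kg and Δp in Pa (1 kg/m² of water = 1 mm).
Layer 101–70 kPa: Δp = 310 hPa = 31000 Pa, q̄ = 0.0025 kg/kg → 0.0025 × 31000 / 9.8 = 7.91 mm
Layer 70–25 kPa: Δp = 450 hPa = 45000 Pa, q̄ = 0.00083 kg/kg → 0.00083 × 45000 / 9.8 = 3.81 mm
PW = 7.91 + 3.81 = 11.72 ≈ 11.7 mm.
Precipitation = ε × PW = 0.36 × 11.7 = 4.2 mm.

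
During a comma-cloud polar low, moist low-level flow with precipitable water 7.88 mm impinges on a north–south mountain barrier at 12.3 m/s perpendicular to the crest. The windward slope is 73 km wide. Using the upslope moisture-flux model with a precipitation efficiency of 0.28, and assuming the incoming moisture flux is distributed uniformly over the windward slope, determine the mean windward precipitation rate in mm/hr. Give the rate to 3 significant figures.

Incoming column moisture flux per unit ridge length: F = V × PW = 12.3 × 7.88 = 96.924 mm·m/s.
Spread over the 73 km slope with efficiency ε = 0.28: R = ε·F/W = 0.28 × 96.924 / 73000 m = 3.718e-04 mm/s.
R = 3.718e-04 × 3600 = 1.34 mm/hr.

R ≈ 1.34 mm/hr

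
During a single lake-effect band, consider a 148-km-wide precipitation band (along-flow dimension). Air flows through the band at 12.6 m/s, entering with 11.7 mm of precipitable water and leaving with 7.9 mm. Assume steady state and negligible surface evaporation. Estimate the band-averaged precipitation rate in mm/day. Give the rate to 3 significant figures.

R ≈ 28.0 mm/day

Column moisture flux per unit crosswind length is F = V × PW.
Inflow: F_in = 12.6 × 11.7 = 147.42 mm·m/s
Outflow: F_out = 12.6 × 7.9 = 99.54 mm·m/s
Steady-state rate R = (F_in − F_out)/L = (147.42 − 99.54) / 148000 m = 3.235e-04 mm/s.
R = 3.235e-04 × 3600 × 24 = 28.0 mm/day.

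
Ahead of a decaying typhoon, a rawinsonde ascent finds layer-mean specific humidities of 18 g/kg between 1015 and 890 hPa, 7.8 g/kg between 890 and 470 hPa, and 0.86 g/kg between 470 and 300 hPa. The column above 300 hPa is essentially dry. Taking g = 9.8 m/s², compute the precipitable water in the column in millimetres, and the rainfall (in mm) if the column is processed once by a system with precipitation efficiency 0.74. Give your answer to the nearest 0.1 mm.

Precipitable water is the column-integrated vapour mass per unit area: PW = (1/g) Σ q̄ Δp, with q in kg/kg and Δp in Pa (1 kg/m² of water = 1 mm).
Layer 1015–890 hPa: Δp = 125 hPa = 12500 Pa, q̄ = 0.018 kg/kg → 0.018 × 12500 / 9.8 = 22.96 mm
Layer 890–470 hPa: Δp = 420 hPa = 42000 Pa, q̄ = 0.0078 kg/kg → 0.0078 × 42000 / 9.8 = 33.43 mm
Layer 470–300 hPa: Δp = 170 hPa = 17000 Pa, q̄ = 0.00086 kg/kg → 0.00086 × 17000 / 9.8 = 1.49 mm
PW = 22.96 + 33.43 + 1.49 = 57.88 ≈ 57.9 mm.
Rainfall = ε × PW = 0.74 × 57.9 = 42.8 mm.

PW ≈ 57.9 mm; rainfall ≈ 42.8 mm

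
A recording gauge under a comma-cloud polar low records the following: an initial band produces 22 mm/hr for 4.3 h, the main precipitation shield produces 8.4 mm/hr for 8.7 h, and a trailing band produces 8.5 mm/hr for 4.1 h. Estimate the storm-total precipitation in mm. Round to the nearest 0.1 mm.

Total = Σ Rᵢ Δtᵢ = 22 × 4.3 + 8.4 × 8.7 + 8.5 × 4.1
      = 94.6 + 73.08 + 34.85 = 202.5 mm.

total ≈ 202.5 mm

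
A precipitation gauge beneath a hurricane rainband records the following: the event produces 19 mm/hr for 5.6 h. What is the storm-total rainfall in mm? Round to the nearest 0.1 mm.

total ≈ 106.4 mm

Total = Σ Rᵢ Δtᵢ = 19 × 5.6
      = 106.4 = 106.4 mm.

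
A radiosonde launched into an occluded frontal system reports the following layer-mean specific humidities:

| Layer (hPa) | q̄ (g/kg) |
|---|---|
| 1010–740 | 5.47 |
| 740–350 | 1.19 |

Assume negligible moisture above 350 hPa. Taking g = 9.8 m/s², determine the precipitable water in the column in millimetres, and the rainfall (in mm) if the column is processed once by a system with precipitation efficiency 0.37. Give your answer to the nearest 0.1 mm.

Precipitable water is the column-integrated vapour mass per unit area: PW = (1/g) Σ q̄ Δp, with q in kg/kg and Δp in Pa (1 kg/m² of water = 1 mm).
Layer 1010–740 hPa: Δp = 270 hPa = 27000 Pa, q̄ = 0.00547 kg/kg → 0.00547 × 27000 / 9.8 = 15.07 mm
Layer 740–350 hPa: Δp = 390 hPa = 39000 Pa, q̄ = 0.00119 kg/kg → 0.00119 × 39000 / 9.8 = 4.74 mm
PW = 15.07 + 4.74 = 19.81 ≈ 19.8 mm.
Rainfall = ε × PW = 0.37 × 19.8 = 7.3 mm.

PW ≈ 19.8 mm; rainfall ≈ 7.3 mm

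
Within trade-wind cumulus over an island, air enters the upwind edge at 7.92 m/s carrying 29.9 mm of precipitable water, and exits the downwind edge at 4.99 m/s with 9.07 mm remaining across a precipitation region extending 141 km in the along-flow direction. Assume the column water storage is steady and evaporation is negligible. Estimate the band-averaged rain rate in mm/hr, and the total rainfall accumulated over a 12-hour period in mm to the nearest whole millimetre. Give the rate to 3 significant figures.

R ≈ 4.89 mm/hr; total ≈ 59 mm

Column moisture flux per unit crosswind length is F = V × PW.
Inflow: F_in = 7.92 × 29.9 = 236.808 mm·m/s
Outflow: F_out = 4.99 × 9.07 = 45.2593 mm·m/s
Steady-state rate R = (F_in − F_out)/L = (236.808 − 45.2593) / 141000 m = 1.359e-03 mm/s.
R = 1.359e-03 × 3600 = 4.89 mm/hr.
Over 12 h: total = 4.89 × 12 = 58.68 ≈ 59 mm.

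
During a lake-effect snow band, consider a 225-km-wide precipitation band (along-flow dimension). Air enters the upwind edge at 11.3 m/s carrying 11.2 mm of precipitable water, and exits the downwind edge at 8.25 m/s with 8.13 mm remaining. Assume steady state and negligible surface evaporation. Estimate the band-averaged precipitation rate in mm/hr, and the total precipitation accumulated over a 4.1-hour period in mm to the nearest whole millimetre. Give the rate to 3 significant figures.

Column moisture flux per unit crosswind length is F = V × PW.
Inflow: F_in = 11.3 × 11.2 = 126.56 mm·m/s
Outflow: F_out = 8.25 × 8.13 = 67.0725 mm·m/s
Steady-state rate R = (F_in − F_out)/L = (126.56 − 67.0725) / 225000 m = 2.644e-04 mm/s.
R = 2.644e-04 × 3600 = 0.952 mm/hr.
Over 4.1 h: total = 0.952 × 4.1 = 3.9032 ≈ 4 mm.

R ≈ 0.952 mm/hr; total ≈ 4 mm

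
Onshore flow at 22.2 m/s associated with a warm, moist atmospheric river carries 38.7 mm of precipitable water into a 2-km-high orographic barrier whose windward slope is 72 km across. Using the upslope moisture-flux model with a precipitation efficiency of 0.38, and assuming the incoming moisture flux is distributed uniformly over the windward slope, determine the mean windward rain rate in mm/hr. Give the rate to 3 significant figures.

R ≈ 16.3 mm/hr

Incoming column moisture flux per unit ridge length: F = V × PW = 22.2 × 38.7 = 859.14 mm·m/s.
Spread over the 72 km slope with efficiency ε = 0.38: R = ε·F/W = 0.38 × 859.14 / 72000 m = 4.534e-03 mm/s.
R = 4.534e-03 × 3600 = 16.3 mm/hr.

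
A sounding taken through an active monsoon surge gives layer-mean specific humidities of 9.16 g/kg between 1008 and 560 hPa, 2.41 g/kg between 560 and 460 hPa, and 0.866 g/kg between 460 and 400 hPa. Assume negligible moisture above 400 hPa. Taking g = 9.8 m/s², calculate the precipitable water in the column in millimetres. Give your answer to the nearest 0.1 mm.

PW ≈ 44.9 mm

Precipitable water is the column-integrated vapour mass per unit area: PW = (1/g) Σ q̄ Δp, with q in kg/kg and Δp in Pa (1 kg/m² of water = 1 mm).
Layer 1008–560 hPa: Δp = 448 hPa = 44800 Pa, q̄ = 0.00916 kg/kg → 0.00916 × 44800 / 9.8 = 41.87 mm
Layer 560–460 hPa: Δp = 100 hPa = 10000 Pa, q̄ = 0.00241 kg/kg → 0.00241 × 10000 / 9.8 = 2.46 mm
Layer 460–400 hPa: Δp = 60 hPa = 6000 Pa, q̄ = 0.000866 kg/kg → 0.000866 × 6000 / 9.8 = 0.53 mm
PW = 41.87 + 2.46 + 0.53 = 44.86 ≈ 44.9 mm.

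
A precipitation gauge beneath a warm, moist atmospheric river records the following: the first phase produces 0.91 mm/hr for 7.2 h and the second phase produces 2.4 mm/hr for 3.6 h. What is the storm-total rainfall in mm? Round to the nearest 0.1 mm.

total ≈ 15.2 mm

Total = Σ Rᵢ Δtᵢ = 0.91 × 7.2 + 2.4 × 3.6
      = 6.552 + 8.64 = 15.2 mm.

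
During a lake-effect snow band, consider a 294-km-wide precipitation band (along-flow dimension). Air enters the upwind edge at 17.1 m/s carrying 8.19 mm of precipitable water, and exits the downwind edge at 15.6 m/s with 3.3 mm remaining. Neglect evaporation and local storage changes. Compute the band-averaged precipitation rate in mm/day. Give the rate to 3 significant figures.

R ≈ 26.0 mm/day

Column moisture flux per unit crosswind length is F = V × PW.
Inflow: F_in = 17.1 × 8.19 = 140.049 mm·m/s
Outflow: F_out = 15.6 × 3.3 = 51.48 mm·m/s
Steady-state rate R = (F_in − F_out)/L = (140.049 − 51.48) / 294000 m = 3.013e-04 mm/s.
R = 3.013e-04 × 3600 × 24 = 26.0 mm/day.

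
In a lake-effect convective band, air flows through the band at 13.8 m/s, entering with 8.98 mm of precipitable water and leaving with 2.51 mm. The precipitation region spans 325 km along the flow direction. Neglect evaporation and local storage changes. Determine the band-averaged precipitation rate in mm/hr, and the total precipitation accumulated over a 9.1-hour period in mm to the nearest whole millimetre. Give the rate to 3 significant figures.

Column moisture flux per unit crosswind length is F = V × PW.
Inflow: F_in = 13.8 × 8.98 = 123.924 mm·m/s
Outflow: F_out = 13.8 × 2.51 = 34.638 mm·m/s
Steady-state rate R = (F_in − F_out)/L = (123.924 − 34.638) / 325000 m = 2.747e-04 mm/s.
R = 2.747e-04 × 3600 = 0.989 mm/hr.
Over 9.1 h: total = 0.989 × 9.1 = 8.9999 ≈ 9 mm.

R ≈ 0.989 mm/hr; total ≈ 9 mm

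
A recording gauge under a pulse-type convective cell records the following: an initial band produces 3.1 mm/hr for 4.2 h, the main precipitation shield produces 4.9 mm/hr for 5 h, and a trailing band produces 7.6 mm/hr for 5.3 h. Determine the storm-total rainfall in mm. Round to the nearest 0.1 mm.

total ≈ 77.8 mm

Total = Σ Rᵢ Δtᵢ = 3.1 × 4.2 + 4.9 × 5 + 7.6 × 5.3
      = 13.02 + 24.5 + 40.28 = 77.8 mm.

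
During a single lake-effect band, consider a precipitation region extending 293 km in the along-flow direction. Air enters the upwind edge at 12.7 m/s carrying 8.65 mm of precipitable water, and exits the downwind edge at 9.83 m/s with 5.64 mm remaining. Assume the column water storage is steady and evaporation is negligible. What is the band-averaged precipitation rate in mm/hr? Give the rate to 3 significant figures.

R ≈ 0.669 mm/hr

Column moisture flux per unit crosswind length is F = V × PW.
Inflow: F_in = 12.7 × 8.65 = 109.855 mm·m/s
Outflow: F_out = 9.83 × 5.64 = 55.4412 mm·m/s
Steady-state rate R = (F_in − F_out)/L = (109.855 − 55.4412) / 293000 m = 1.857e-04 mm/s.
R = 1.857e-04 × 3600 = 0.669 mm/hr.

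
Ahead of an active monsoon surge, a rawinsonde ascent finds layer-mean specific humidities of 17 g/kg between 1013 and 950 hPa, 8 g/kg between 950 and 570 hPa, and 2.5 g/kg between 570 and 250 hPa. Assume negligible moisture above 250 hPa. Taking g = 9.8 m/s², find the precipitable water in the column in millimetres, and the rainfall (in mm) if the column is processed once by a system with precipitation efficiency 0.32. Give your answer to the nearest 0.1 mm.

PW ≈ 50.1 mm; rainfall ≈ 16.0 mm

Precipitable water is the column-integrated vapour mass per unit area: PW = (1/g) Σ q̄ Δp, with q in kg/kg and Δp in Pa (1 kg/m² of water = 1 mm).
Layer 1013–950 hPa: Δp = 63 hPa = 6300 Pa, q̄ = 0.017 kg/kg → 0.017 × 6300 / 9.8 = 10.93 mm
Layer 950–570 hPa: Δp = 380 hPa = 38000 Pa, q̄ = 0.008 kg/kg → 0.008 × 38000 / 9.8 = 31.02 mm
Layer 570–250 hPa: Δp = 320 hPa = 32000 Pa, q̄ = 0.0025 kg/kg → 0.0025 × 32000 / 9.8 = 8.16 mm
PW = 10.93 + 31.02 + 8.16 = 50.11 ≈ 50.1 mm.
Rainfall = ε × PW = 0.32 × 50.1 = 16.0 mm.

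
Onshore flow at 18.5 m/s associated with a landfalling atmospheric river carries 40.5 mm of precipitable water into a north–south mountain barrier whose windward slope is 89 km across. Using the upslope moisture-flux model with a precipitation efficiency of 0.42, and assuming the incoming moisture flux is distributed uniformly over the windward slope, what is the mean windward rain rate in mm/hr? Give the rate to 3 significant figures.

Incoming column moisture flux per unit ridge length: F = V × PW = 18.5 × 40.5 = 749.25 mm·m/s.
Spread over the 89 km slope with efficiency ε = 0.42: R = ε·F/W = 0.42 × 749.25 / 89000 m = 3.536e-03 mm/s.
R = 3.536e-03 × 3600 = 12.7 mm/hr.

R ≈ 12.7 mm/hr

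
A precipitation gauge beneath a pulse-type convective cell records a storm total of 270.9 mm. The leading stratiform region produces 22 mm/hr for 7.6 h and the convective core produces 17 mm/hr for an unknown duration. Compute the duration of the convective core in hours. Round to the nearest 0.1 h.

Known phases: 22 × 7.6 = 167.2 mm.
Remaining depth = 270.9 − 167.2 = 103.7 mm.
Duration = 103.7 / 17 = 6.1 h.

duration ≈ 6.1 h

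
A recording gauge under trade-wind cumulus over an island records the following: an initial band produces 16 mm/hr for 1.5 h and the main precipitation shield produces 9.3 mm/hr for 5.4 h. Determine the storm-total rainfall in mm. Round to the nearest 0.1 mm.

Total = Σ Rᵢ Δtᵢ = 16 × 1.5 + 9.3 × 5.4
      = 24 + 50.22 = 74.2 mm.

total ≈ 74.2 mm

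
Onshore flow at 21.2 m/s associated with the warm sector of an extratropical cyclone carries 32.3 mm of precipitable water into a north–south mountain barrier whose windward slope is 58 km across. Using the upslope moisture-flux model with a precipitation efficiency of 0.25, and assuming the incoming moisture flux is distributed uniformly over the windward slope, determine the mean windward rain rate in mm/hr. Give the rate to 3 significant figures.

Incoming column moisture flux per unit ridge length: F = V × PW = 21.2 × 32.3 = 684.76 mm·m/s.
Spread over the 58 km slope with efficiency ε = 0.25: R = ε·F/W = 0.25 × 684.76 / 58000 m = 2.952e-03 mm/s.
R = 2.952e-03 × 3600 = 10.6 mm/hr.

R ≈ 10.6 mm/hr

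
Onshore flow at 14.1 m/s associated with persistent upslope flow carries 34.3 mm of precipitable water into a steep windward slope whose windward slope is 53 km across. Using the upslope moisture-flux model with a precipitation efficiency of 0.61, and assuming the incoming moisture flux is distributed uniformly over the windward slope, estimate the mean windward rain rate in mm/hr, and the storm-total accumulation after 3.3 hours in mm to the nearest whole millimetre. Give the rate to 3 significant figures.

R ≈ 20.0 mm/hr; total ≈ 66 mm

Incoming column moisture flux per unit ridge length: F = V × PW = 14.1 × 34.3 = 483.63 mm·m/s.
Spread over the 53 km slope with efficiency ε = 0.61: R = ε·F/W = 0.61 × 483.63 / 53000 m = 5.566e-03 mm/s.
R = 5.566e-03 × 3600 = 20.0 mm/hr.
Over 3.3 h: total = 20.0 × 3.3 = 66 mm.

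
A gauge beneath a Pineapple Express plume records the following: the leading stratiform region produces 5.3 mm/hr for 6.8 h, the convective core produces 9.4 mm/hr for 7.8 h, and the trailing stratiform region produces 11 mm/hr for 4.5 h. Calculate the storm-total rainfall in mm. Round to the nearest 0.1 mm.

Total = Σ Rᵢ Δtᵢ = 5.3 × 6.8 + 9.4 × 7.8 + 11 × 4.5
      = 36.04 + 73.32 + 49.5 = 158.9 mm.

total ≈ 158.9 mm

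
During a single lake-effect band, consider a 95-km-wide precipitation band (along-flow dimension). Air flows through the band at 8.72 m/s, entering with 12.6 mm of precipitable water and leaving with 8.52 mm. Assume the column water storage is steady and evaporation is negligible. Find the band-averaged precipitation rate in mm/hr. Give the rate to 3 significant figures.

Column moisture flux per unit crosswind length is F = V × PW.
Inflow: F_in = 8.72 × 12.6 = 109.872 mm·m/s
Outflow: F_out = 8.72 × 8.52 = 74.2944 mm·m/s
Steady-state rate R = (F_in − F_out)/L = (109.872 − 74.2944) / 95000 m = 3.745e-04 mm/s.
R = 3.745e-04 × 3600 = 1.35 mm/hr.

R ≈ 1.35 mm/hr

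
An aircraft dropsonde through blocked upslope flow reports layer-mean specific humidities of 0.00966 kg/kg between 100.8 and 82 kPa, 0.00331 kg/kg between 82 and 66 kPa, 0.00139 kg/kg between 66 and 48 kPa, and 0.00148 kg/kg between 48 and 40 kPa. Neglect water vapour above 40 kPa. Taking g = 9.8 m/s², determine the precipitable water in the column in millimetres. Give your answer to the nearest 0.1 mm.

Precipitable water is the column-integrated vapour mass per unit area: PW = (1/g) Σ q̄ Δp, with q in kg/kg and Δp in Pa (1 kg/m² of water = 1 mm).
Layer 100.8–82 kPa: Δp = 188 hPa = 18800 Pa, q̄ = 0.00966 kg/kg → 0.00966 × 18800 / 9.8 = 18.53 mm
Layer 82–66 kPa: Δp = 160 hPa = 16000 Pa, q̄ = 0.00331 kg/kg → 0.00331 × 16000 / 9.8 = 5.40 mm
Layer 66–48 kPa: Δp = 180 hPa = 18000 Pa, q̄ = 0.00139 kg/kg → 0.00139 × 18000 / 9.8 = 2.55 mm
Layer 48–40 kPa: Δp = 80 hPa = 8000 Pa, q̄ = 0.00148 kg/kg → 0.00148 × 8000 / 9.8 = 1.21 mm
PW = 18.53 + 5.40 + 2.55 + 1.21 = 27.69 ≈ 27.7 mm.

PW ≈ 27.7 mm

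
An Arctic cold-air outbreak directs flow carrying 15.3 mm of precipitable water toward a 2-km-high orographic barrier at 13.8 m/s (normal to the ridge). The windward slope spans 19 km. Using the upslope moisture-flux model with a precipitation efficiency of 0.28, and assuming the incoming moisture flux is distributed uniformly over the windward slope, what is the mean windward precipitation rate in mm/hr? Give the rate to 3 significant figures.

Incoming column moisture flux per unit ridge length: F = V × PW = 13.8 × 15.3 = 211.14 mm·m/s.
Spread over the 19 km slope with efficiency ε = 0.28: R = ε·F/W = 0.28 × 211.14 / 19000 m = 3.112e-03 mm/s.
R = 3.112e-03 × 3600 = 11.2 mm/hr.

R ≈ 11.2 mm/hr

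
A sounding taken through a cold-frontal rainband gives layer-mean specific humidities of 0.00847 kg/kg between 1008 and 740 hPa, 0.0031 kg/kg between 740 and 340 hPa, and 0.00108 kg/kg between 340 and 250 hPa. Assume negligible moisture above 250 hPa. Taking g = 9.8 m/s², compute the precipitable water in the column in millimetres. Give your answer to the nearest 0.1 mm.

PW ≈ 36.8 mm

Precipitable water is the column-integrated vapour mass per unit area: PW = (1/g) Σ q̄ Δp, with q in kg/kg and Δp in Pa (1 kg/m² of water = 1 mm).
Layer 1008–740 hPa: Δp = 268 hPa = 26800 Pa, q̄ = 0.00847 kg/kg → 0.00847 × 26800 / 9.8 = 23.16 mm
Layer 740–340 hPa: Δp = 400 hPa = 40000 Pa, q̄ = 0.0031 kg/kg → 0.0031 × 40000 / 9.8 = 12.65 mm
Layer 340–250 hPa: Δp = 90 hPa = 9000 Pa, q̄ = 0.00108 kg/kg → 0.00108 × 9000 / 9.8 = 0.99 mm
PW = 23.16 + 12.65 + 0.99 = 36.80 ≈ 36.8 mm.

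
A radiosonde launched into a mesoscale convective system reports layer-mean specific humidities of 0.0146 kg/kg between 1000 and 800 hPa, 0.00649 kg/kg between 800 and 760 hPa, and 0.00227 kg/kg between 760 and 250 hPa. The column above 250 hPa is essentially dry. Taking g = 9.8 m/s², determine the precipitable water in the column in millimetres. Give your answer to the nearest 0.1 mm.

Precipitable water is the column-integrated vapour mass per unit area: PW = (1/g) Σ q̄ Δp, with q in kg/kg and Δp in Pa (1 kg/m² of water = 1 mm).
Layer 1000–800 hPa: Δp = 200 hPa = 20000 Pa, q̄ = 0.0146 kg/kg → 0.0146 × 20000 / 9.8 = 29.80 mm
Layer 800–760 hPa: Δp = 40 hPa = 4000 Pa, q̄ = 0.00649 kg/kg → 0.00649 × 4000 / 9.8 = 2.65 mm
Layer 760–250 hPa: Δp = 510 hPa = 51000 Pa, q̄ = 0.00227 kg/kg → 0.00227 × 51000 / 9.8 = 11.81 mm
PW = 29.80 + 2.65 + 11.81 = 44.26 ≈ 44.3 mm.

PW ≈ 44.3 mm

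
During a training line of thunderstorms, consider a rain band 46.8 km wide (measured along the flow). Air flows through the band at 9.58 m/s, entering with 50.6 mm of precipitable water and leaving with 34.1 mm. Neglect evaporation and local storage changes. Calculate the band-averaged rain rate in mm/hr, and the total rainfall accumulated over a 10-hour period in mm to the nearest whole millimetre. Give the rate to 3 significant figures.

Column moisture flux per unit crosswind length is F = V × PW.
Inflow: F_in = 9.58 × 50.6 = 484.748 mm·m/s
Outflow: F_out = 9.58 × 34.1 = 326.678 mm·m/s
Steady-state rate R = (F_in − F_out)/L = (484.748 − 326.678) / 46800 m = 3.378e-03 mm/s.
R = 3.378e-03 × 3600 = 12.2 mm/hr.
Over 10 h: total = 12.2 × 10 = 122 mm.

R ≈ 12.2 mm/hr; total ≈ 122 mm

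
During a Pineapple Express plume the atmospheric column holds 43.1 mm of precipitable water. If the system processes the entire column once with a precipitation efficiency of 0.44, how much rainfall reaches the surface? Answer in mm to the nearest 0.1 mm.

Rainfall = ε × PW = 0.44 × 43.1 = 19.0 mm.

rainfall ≈ 19.0 mm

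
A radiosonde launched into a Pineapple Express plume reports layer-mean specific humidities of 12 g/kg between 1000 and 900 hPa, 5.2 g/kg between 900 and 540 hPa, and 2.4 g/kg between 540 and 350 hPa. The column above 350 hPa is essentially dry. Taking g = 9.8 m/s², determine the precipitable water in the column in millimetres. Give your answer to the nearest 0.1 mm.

PW ≈ 36.0 mm

Precipitable water is the column-integrated vapour mass per unit area: PW = (1/g) Σ q̄ Δp, with q in kg/kg and Δp in Pa (1 kg/m² of water = 1 mm).
Layer 1000–900 hPa: Δp = 100 hPa = 10000 Pa, q̄ = 0.012 kg/kg → 0.012 × 10000 / 9.8 = 12.24 mm
Layer 900–540 hPa: Δp = 360 hPa = 36000 Pa, q̄ = 0.0052 kg/kg → 0.0052 × 36000 / 9.8 = 19.10 mm
Layer 540–350 hPa: Δp = 190 hPa = 19000 Pa, q̄ = 0.0024 kg/kg → 0.0024 × 19000 / 9.8 = 4.65 mm
PW = 12.24 + 19.10 + 4.65 = 35.99 ≈ 36.0 mm.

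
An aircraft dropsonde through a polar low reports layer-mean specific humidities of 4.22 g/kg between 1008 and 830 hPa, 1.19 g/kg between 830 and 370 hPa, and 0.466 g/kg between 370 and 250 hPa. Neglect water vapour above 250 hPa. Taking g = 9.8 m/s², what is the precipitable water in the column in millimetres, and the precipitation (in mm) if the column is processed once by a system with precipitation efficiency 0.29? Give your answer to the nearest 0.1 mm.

PW ≈ 13.8 mm; precipitation ≈ 4.0 mm

Precipitable water is the column-integrated vapour mass per unit area: PW = (1/g) Σ q̄ Δp, with q in kg/kg and Δp in Pa (1 kg/m² of water = 1 mm).
Layer 1008–830 hPa: Δp = 178 hPa = 17800 Pa, q̄ = 0.00422 kg/kg → 0.00422 × 17800 / 9.8 = 7.66 mm
Layer 830–370 hPa: Δp = 460 hPa = 46000 Pa, q̄ = 0.00119 kg/kg → 0.00119 × 46000 / 9.8 = 5.59 mm
Layer 370–250 hPa: Δp = 120 hPa = 12000 Pa, q̄ = 0.000466 kg/kg → 0.000466 × 12000 / 9.8 = 0.57 mm
PW = 7.66 + 5.59 + 0.57 = 13.82 ≈ 13.8 mm.
Precipitation = ε × PW = 0.29 × 13.8 = 4.0 mm.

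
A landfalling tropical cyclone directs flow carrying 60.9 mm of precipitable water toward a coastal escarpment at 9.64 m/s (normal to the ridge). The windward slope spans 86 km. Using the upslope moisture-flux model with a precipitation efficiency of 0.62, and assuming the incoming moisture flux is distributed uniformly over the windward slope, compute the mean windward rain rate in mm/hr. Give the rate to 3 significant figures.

R ≈ 15.2 mm/hr

Incoming column moisture flux per unit ridge length: F = V × PW = 9.64 × 60.9 = 587.076 mm·m/s.
Spread over the 86 km slope with efficiency ε = 0.62: R = ε·F/W = 0.62 × 587.076 / 86000 m = 4.232e-03 mm/s.
R = 4.232e-03 × 3600 = 15.2 mm/hr.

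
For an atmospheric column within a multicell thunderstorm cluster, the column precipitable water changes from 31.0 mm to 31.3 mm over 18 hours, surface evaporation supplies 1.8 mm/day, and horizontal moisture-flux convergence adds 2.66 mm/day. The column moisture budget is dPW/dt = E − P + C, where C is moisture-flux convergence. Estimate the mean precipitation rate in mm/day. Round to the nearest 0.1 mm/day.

dPW/dt = (31.3 − 31.0) mm / (18/24 day) = +0.400 mm/day.
P = E + C − dPW/dt = 1.8 + (2.66) − (+0.400) = 4.1 mm/day.

P ≈ 4.1 mm/day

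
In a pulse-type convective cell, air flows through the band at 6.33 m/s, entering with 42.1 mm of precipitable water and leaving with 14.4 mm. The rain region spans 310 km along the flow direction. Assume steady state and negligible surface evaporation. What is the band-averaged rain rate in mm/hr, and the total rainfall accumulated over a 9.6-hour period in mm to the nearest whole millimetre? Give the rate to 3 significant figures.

Column moisture flux per unit crosswind length is F = V × PW.
Inflow: F_in = 6.33 × 42.1 = 266.493 mm·m/s
Outflow: F_out = 6.33 × 14.4 = 91.152 mm·m/s
Steady-state rate R = (F_in − F_out)/L = (266.493 − 91.152) / 310000 m = 5.656e-04 mm/s.
R = 5.656e-04 × 3600 = 2.04 mm/hr.
Over 9.6 h: total = 2.04 × 9.6 = 19.584 ≈ 20 mm.

R ≈ 2.04 mm/hr; total ≈ 20 mm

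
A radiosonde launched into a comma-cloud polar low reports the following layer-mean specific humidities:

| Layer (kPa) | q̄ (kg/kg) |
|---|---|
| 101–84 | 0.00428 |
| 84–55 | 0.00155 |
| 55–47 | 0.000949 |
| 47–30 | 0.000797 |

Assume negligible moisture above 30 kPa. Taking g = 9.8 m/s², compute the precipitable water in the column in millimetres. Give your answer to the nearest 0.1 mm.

PW ≈ 14.2 mm

Precipitable water is the column-integrated vapour mass per unit area: PW = (1/g) Σ q̄ Δp, with q in kg/kg and Δp in Pa (1 kg/m² of water = 1 mm).
Layer 101–84 kPa: Δp = 170 hPa = 17000 Pa, q̄ = 0.00428 kg/kg → 0.00428 × 17000 / 9.8 = 7.42 mm
Layer 84–55 kPa: Δp = 290 hPa = 29000 Pa, q̄ = 0.00155 kg/kg → 0.00155 × 29000 / 9.8 = 4.59 mm
Layer 55–47 kPa: Δp = 80 hPa = 8000 Pa, q̄ = 0.000949 kg/kg → 0.000949 × 8000 / 9.8 = 0.77 mm
Layer 47–30 kPa: Δp = 170 hPa = 17000 Pa, q̄ = 0.000797 kg/kg → 0.000797 × 17000 / 9.8 = 1.38 mm
PW = 7.42 + 4.59 + 0.77 + 1.38 = 14.16 ≈ 14.2 mm.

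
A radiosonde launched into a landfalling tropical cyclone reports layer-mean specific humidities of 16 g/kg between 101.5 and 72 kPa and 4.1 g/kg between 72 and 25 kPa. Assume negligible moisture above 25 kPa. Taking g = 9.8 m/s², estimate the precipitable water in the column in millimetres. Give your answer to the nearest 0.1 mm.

Precipitable water is the column-integrated vapour mass per unit area: PW = (1/g) Σ q̄ Δp, with q in kg/kg and Δp in Pa (1 kg/m² of water = 1 mm).
Layer 101.5–72 kPa: Δp = 295 hPa = 29500 Pa, q̄ = 0.016 kg/kg → 0.016 × 29500 / 9.8 = 48.16 mm
Layer 72–25 kPa: Δp = 470 hPa = 47000 Pa, q̄ = 0.0041 kg/kg → 0.0041 × 47000 / 9.8 = 19.66 mm
PW = 48.16 + 19.66 = 67.82 ≈ 67.8 mm.

PW ≈ 67.8 mm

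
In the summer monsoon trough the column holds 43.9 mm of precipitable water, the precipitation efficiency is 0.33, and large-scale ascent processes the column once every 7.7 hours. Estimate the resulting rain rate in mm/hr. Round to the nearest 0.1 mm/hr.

Each overturning extracts ε × PW = 0.33 × 43.9 = 14.487 mm.
Rate = ε·PW / τ = 14.487 / 7.7 h = 1.9 mm/hr.

R ≈ 1.9 mm/hr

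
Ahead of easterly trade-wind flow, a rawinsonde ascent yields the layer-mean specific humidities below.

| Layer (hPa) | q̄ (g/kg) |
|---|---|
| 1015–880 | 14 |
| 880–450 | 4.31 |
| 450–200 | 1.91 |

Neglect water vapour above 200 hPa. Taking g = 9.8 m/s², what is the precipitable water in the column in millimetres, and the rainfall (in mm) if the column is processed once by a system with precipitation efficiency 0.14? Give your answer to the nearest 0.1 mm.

PW ≈ 43.1 mm; rainfall ≈ 6.0 mm

Precipitable water is the column-integrated vapour mass per unit area: PW = (1/g) Σ q̄ Δp, with q in kg/kg and Δp in Pa (1 kg/m² of water = 1 mm).
Layer 1015–880 hPa: Δp = 135 hPa = 13500 Pa, q̄ = 0.014 kg/kg → 0.014 × 13500 / 9.8 = 19.29 mm
Layer 880–450 hPa: Δp = 430 hPa = 43000 Pa, q̄ = 0.00431 kg/kg → 0.00431 × 43000 / 9.8 = 18.91 mm
Layer 450–200 hPa: Δp = 250 hPa = 25000 Pa, q̄ = 0.00191 kg/kg → 0.00191 × 25000 / 9.8 = 4.87 mm
PW = 19.29 + 18.91 + 4.87 = 43.07 ≈ 43.1 mm.
Rainfall = ε × PW = 0.14 × 43.1 = 6.0 mm.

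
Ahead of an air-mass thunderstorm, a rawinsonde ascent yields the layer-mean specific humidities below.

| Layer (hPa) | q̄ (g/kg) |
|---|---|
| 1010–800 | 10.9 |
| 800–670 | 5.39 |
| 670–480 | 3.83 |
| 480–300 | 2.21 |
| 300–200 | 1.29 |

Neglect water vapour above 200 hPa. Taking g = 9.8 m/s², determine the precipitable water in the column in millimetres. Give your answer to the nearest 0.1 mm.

Precipitable water is the column-integrated vapour mass per unit area: PW = (1/g) Σ q̄ Δp, with q in kg/kg and Δp in Pa (1 kg/m² of water = 1 mm).
Layer 1010–800 hPa: Δp = 210 hPa = 21000 Pa, q̄ = 0.0109 kg/kg → 0.0109 × 21000 / 9.8 = 23.36 mm
Layer 800–670 hPa: Δp = 130 hPa = 13000 Pa, q̄ = 0.00539 kg/kg → 0.00539 × 13000 / 9.8 = 7.15 mm
Layer 670–480 hPa: Δp = 190 hPa = 19000 Pa, q̄ = 0.00383 kg/kg → 0.00383 × 19000 / 9.8 = 7.43 mm
Layer 480–300 hPa: Δp = 180 hPa = 18000 Pa, q̄ = 0.00221 kg/kg → 0.00221 × 18000 / 9.8 = 4.06 mm
Layer 300–200 hPa: Δp = 100 hPa = 10000 Pa, q̄ = 0.00129 kg/kg → 0.00129 × 10000 / 9.8 = 1.32 mm
PW = 23.36 + 7.15 + 7.43 + 4.06 + 1.32 = 43.32 ≈ 43.3 mm.

PW ≈ 43.3 mm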